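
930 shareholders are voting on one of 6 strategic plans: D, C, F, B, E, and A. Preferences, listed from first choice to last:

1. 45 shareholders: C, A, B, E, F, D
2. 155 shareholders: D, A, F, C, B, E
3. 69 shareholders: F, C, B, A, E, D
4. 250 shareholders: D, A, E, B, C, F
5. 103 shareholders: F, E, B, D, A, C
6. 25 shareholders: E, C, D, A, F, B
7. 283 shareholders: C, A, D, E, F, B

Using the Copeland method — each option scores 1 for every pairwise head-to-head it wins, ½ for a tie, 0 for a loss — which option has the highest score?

D

D: beats C, F, B, E, and A → score 5.
C: beats F, B, and E; loses to D and A → score 3.
F: beats B; loses to D, C, E, and A → score 1.
B: loses to D, C, F, E, and A → score 0.
E: beats F and B; loses to D, C, and A → score 2.
A: beats C, F, B, and E; loses to D → score 4.
D has the best pairwise record.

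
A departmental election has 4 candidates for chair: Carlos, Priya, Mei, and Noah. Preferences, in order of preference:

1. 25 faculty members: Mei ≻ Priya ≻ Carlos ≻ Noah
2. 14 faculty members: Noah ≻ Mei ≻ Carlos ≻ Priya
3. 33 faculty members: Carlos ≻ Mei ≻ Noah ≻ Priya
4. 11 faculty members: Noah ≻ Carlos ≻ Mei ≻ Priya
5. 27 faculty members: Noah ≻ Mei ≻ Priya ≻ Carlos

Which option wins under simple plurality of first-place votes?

Noah

First-place votes: Carlos 33, Priya 0, Mei 25, Noah 52.
Noah has the most first-place votes.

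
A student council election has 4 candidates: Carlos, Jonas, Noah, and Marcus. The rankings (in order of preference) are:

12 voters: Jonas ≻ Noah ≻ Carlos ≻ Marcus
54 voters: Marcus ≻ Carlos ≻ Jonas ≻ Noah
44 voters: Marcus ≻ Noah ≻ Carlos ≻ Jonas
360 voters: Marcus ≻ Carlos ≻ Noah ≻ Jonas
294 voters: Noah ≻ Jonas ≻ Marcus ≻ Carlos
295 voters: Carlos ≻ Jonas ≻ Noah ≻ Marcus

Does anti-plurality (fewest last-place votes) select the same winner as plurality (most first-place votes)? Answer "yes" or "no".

Anti-plurality — last-place votes: Carlos 294, Jonas 404, Noah 54, Marcus 307. Winner: Noah.
Plurality — first-place votes: Carlos 295, Jonas 12, Noah 294, Marcus 458. Winner: Marcus.
The two methods disagree.

no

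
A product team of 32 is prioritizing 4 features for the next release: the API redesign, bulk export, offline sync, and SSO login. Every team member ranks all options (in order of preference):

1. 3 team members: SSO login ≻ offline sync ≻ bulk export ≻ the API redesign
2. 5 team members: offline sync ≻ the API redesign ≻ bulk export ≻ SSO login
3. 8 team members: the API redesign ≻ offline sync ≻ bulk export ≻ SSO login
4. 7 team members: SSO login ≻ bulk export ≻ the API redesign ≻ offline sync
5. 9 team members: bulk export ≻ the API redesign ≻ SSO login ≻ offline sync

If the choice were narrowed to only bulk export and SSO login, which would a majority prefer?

Voters preferring bulk export to SSO login: 22; preferring SSO login to bulk export: 10.
bulk export wins the head-to-head.

bulk export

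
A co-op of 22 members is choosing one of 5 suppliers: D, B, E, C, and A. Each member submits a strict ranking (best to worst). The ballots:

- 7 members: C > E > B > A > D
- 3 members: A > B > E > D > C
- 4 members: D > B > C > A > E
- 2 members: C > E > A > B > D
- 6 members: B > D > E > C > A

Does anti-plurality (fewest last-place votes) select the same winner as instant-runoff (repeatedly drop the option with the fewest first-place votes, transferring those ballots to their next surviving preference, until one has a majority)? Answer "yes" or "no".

yes

Anti-plurality — last-place votes: D 9, B 0, E 4, C 3, A 6. Winner: B.
Instant-runoff — R1 D 4, B 6, E 0, C 9, A 3 (E out); R2 D 4, B 6, C 9, A 3 (A out); R3 D 4, B 9, C 9 (D out); R4 B 13, C 9 (B winner). Winner: B.
The two methods agree.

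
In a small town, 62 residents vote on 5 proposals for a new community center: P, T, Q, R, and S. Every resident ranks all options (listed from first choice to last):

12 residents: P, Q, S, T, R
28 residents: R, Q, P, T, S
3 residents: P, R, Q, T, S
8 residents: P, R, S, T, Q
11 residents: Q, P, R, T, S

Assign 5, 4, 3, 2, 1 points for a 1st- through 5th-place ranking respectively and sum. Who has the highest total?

P: 12·5 + 28·3 + 3·5 + 8·5 + 11·4 = 243
T: 12·2 + 28·2 + 3·2 + 8·2 + 11·2 = 124
Q: 12·4 + 28·4 + 3·3 + 8·1 + 11·5 = 232
R: 12·1 + 28·5 + 3·4 + 8·4 + 11·3 = 229
S: 12·3 + 28·1 + 3·1 + 8·3 + 11·1 = 102
P has the highest Borda score (243).

P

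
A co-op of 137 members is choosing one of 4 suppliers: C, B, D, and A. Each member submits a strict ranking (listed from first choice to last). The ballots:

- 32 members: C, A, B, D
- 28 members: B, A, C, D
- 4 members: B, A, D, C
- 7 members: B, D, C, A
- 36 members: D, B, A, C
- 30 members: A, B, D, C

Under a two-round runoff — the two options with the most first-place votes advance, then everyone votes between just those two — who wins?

B

Round 1 first-place votes: C 32, B 39, D 36, A 30.
B and D advance.
Runoff: B is preferred to D by 101 voters; D by 36.
B wins the runoff.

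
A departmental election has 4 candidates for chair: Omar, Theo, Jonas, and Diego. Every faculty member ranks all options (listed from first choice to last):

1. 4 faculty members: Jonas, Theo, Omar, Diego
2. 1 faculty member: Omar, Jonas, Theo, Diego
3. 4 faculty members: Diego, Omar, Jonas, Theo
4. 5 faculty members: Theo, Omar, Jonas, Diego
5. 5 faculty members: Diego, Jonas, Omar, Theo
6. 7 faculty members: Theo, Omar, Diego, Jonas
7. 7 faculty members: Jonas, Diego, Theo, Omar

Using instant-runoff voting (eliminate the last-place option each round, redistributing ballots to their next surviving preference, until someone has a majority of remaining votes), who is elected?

Jonas

Round 1: Omar 1, Theo 12, Jonas 11, Diego 9. Eliminate Omar.
Round 2: Theo 12, Jonas 12, Diego 9. Eliminate Diego.
Round 3: Theo 12, Jonas 21. Jonas has a majority.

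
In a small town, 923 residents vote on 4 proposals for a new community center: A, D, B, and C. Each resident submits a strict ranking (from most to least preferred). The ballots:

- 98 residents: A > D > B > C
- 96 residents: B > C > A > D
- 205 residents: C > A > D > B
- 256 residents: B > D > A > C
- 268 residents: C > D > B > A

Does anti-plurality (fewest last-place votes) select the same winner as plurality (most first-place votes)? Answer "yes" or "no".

Anti-plurality — last-place votes: A 268, D 96, B 205, C 354. Winner: D.
Plurality — first-place votes: A 98, D 0, B 352, C 473. Winner: C.
The two methods disagree.

no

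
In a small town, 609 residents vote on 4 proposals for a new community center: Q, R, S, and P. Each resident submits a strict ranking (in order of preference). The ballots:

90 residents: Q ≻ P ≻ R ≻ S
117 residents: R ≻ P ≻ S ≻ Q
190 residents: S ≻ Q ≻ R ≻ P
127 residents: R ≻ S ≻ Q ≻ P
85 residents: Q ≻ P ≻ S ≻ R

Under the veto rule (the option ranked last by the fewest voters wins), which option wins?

Last-place votes: Q 117, R 85, S 90, P 317.
R is ranked last by the fewest voters, so R wins.

R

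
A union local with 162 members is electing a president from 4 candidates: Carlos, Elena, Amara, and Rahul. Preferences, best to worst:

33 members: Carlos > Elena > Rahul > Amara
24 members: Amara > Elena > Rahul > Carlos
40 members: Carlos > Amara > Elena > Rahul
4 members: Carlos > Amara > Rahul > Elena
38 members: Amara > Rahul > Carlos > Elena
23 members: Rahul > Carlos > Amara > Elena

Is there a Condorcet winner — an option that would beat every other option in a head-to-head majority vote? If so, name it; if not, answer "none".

none

Checking pairwise contests:
Rahul beats Carlos 85–77.
Carlos beats Elena 138–24.
Carlos beats Amara 100–62.
Elena beats Rahul 97–65.
Every option loses at least one head-to-head, so there is no Condorcet winner.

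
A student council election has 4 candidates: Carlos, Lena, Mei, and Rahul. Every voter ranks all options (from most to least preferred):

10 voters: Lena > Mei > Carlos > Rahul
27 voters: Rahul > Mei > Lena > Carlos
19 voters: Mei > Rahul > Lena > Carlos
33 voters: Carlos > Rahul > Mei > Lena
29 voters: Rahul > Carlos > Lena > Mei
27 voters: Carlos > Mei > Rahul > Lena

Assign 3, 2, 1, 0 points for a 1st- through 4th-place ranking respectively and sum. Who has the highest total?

Rahul

Carlos: 10·1 + 27·0 + 19·0 + 33·3 + 29·2 + 27·3 = 248
Lena: 10·3 + 27·1 + 19·1 + 33·0 + 29·1 + 27·0 = 105
Mei: 10·2 + 27·2 + 19·3 + 33·1 + 29·0 + 27·2 = 218
Rahul: 10·0 + 27·3 + 19·2 + 33·2 + 29·3 + 27·1 = 299
Rahul has the highest Borda score (299).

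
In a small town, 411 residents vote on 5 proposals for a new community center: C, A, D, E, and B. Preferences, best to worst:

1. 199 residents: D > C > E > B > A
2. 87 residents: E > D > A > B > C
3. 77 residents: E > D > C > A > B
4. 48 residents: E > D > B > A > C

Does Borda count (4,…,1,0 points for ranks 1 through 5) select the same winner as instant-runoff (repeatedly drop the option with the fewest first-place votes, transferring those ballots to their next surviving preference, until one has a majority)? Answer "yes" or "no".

Borda — scores: C 751, A 299, D 1432, E 1246, B 382. Winner: D.
Instant-runoff — R1 C 0, A 0, D 199, E 212, B 0 (E winner). Winner: E.
The two methods disagree.

no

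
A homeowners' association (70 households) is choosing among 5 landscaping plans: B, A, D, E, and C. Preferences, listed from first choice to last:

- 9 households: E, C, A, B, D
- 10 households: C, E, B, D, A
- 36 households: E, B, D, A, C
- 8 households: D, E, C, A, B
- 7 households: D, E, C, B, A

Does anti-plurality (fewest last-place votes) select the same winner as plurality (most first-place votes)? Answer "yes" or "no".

yes

Anti-plurality — last-place votes: B 8, A 17, D 9, E 0, C 36. Winner: E.
Plurality — first-place votes: B 0, A 0, D 15, E 45, C 10. Winner: E.
The two methods agree.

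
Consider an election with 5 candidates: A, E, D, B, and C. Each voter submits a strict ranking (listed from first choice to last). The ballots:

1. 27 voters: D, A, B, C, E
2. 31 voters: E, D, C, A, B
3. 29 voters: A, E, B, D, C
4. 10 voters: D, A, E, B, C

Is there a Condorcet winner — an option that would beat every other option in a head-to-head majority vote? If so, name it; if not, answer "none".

Checking pairwise contests:
D beats A 68–29.
A beats E 66–31.
E beats D 60–37.
A beats B 97–0.
A beats C 66–31.
Every option loses at least one head-to-head, so there is no Condorcet winner.

none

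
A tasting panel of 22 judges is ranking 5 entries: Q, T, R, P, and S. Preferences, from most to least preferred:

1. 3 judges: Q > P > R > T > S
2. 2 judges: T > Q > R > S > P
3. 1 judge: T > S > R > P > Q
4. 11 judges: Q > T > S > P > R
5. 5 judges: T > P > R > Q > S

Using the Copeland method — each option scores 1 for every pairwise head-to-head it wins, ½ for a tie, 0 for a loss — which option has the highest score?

Q

Q: beats T, R, P, and S → score 4.
T: beats R, P, and S; loses to Q → score 3.
R: loses to Q, T, P, and S → score 0.
P: beats R; loses to Q, T, and S → score 1.
S: beats R and P; loses to Q and T → score 2.
Q has the best pairwise record.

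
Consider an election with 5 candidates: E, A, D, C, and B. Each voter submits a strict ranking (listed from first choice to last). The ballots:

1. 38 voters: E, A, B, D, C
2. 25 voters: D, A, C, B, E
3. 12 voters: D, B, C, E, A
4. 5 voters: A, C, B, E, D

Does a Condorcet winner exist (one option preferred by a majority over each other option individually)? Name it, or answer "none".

Checking pairwise contests:
C beats E 42–38.
E beats A 50–30.
E beats D 43–37.
A beats C 68–12.
A beats B 68–12.
Every option loses at least one head-to-head, so there is no Condorcet winner.

none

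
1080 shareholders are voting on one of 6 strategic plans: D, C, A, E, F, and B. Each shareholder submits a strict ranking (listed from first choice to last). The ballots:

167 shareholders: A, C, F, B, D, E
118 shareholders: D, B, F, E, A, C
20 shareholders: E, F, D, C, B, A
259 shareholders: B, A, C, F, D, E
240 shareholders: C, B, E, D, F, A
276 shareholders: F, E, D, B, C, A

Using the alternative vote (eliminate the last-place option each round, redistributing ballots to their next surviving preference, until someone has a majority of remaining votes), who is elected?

Round 1: D 118, C 240, A 167, E 20, F 276, B 259. Eliminate E.
Round 2: D 118, C 240, A 167, F 296, B 259. Eliminate D.
Round 3: C 240, A 167, F 296, B 377. Eliminate A.
Round 4: C 407, F 296, B 377. Eliminate F.
Round 5: C 427, B 653. B has a majority.

B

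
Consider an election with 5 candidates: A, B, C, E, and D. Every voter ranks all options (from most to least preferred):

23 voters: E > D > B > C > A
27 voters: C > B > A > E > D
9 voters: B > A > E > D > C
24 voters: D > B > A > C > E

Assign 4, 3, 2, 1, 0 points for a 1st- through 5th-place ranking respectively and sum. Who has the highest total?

B

A: 23·0 + 27·2 + 9·3 + 24·2 = 129
B: 23·2 + 27·3 + 9·4 + 24·3 = 235
C: 23·1 + 27·4 + 9·0 + 24·1 = 155
E: 23·4 + 27·1 + 9·2 + 24·0 = 137
D: 23·3 + 27·0 + 9·1 + 24·4 = 174
B has the highest Borda score (235).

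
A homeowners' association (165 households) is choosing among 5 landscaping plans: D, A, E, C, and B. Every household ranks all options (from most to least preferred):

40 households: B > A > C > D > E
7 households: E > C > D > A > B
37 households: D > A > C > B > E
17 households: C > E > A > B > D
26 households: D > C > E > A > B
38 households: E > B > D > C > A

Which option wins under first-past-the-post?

D

First-place votes: D 63, A 0, E 45, C 17, B 40.
D has the most first-place votes.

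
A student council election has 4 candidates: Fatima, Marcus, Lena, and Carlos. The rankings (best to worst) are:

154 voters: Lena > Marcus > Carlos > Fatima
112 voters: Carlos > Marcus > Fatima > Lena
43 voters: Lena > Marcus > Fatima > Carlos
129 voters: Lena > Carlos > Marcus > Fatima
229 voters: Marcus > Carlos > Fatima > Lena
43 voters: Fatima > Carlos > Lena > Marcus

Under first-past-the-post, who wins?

Lena

First-place votes: Fatima 43, Marcus 229, Lena 326, Carlos 112.
Lena has the most first-place votes.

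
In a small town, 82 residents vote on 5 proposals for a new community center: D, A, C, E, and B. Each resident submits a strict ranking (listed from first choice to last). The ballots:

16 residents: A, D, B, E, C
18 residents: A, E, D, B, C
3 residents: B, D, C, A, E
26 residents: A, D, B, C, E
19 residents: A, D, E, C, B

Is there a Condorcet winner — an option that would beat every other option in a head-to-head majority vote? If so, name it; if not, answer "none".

A

A vs D: 79–3 for A.
A vs C: 79–3 for A.
A vs E: 82–0 for A.
A vs B: 79–3 for A.
A beats every other option head-to-head.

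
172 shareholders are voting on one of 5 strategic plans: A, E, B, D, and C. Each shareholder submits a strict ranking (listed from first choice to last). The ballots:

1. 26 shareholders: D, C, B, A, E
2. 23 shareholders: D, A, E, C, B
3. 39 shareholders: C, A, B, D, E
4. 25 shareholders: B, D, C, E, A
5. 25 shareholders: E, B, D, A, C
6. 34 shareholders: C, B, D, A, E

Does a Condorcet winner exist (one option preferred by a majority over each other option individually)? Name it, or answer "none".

none

Checking pairwise contests:
B beats A 110–62.
A beats E 122–50.
C beats B 122–50.
B beats D 123–49.
D beats C 99–73.
Every option loses at least one head-to-head, so there is no Condorcet winner.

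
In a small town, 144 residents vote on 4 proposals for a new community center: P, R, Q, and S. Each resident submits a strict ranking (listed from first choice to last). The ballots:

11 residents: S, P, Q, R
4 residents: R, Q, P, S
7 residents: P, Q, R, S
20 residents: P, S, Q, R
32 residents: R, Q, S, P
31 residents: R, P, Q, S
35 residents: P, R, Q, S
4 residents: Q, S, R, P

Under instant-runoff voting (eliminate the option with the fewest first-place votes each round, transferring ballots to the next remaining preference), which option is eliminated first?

Round 1: P 62, R 67, Q 4, S 11. Eliminate Q.

Q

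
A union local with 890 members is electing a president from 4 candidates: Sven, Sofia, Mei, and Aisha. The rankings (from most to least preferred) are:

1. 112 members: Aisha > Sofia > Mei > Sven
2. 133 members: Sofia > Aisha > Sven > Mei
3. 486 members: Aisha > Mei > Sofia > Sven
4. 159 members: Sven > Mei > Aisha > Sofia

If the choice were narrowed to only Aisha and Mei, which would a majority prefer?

Voters preferring Aisha to Mei: 731; preferring Mei to Aisha: 159.
Aisha wins the head-to-head.

Aisha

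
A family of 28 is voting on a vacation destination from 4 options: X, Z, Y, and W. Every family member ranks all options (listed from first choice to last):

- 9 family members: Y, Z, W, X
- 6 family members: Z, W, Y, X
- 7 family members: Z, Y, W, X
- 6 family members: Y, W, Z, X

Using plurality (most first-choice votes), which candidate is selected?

First-place votes: X 0, Z 13, Y 15, W 0.
Y has the most first-place votes.

Y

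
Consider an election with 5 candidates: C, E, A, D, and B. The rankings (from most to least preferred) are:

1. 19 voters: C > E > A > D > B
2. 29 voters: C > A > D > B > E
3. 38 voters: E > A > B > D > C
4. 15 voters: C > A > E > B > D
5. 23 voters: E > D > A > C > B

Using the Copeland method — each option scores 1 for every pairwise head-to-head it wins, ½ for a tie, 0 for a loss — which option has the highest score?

C: beats E, A, D, and B → score 4.
E: beats A, D, and B; loses to C → score 3.
A: beats D and B; loses to C and E → score 2.
D: beats B; loses to C, E, and A → score 1.
B: loses to C, E, A, and D → score 0.
C has the best pairwise record.

C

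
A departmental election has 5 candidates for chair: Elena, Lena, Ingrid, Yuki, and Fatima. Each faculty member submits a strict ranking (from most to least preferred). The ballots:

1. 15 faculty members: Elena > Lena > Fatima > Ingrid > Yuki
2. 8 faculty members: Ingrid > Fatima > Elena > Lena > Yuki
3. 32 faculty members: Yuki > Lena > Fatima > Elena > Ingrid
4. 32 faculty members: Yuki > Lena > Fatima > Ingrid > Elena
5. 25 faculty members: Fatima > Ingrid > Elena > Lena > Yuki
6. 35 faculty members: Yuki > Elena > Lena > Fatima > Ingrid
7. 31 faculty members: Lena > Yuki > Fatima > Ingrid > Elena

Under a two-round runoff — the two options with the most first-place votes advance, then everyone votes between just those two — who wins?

Yuki

Round 1 first-place votes: Elena 15, Lena 31, Ingrid 8, Yuki 99, Fatima 25.
Yuki and Lena advance.
Runoff: Yuki is preferred to Lena by 99 voters; Lena by 79.
Yuki wins the runoff.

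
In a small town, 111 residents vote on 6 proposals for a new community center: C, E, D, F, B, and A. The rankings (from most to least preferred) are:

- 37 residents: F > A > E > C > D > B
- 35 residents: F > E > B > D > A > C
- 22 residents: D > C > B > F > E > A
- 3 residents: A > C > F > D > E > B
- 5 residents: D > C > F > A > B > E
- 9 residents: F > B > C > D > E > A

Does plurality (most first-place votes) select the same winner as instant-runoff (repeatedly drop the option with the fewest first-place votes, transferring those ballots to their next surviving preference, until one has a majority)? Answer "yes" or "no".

yes

Plurality — first-place votes: C 0, E 0, D 27, F 81, B 0, A 3. Winner: F.
Instant-runoff — R1 C 0, E 0, D 27, F 81, B 0, A 3 (F winner). Winner: F.
The two methods agree.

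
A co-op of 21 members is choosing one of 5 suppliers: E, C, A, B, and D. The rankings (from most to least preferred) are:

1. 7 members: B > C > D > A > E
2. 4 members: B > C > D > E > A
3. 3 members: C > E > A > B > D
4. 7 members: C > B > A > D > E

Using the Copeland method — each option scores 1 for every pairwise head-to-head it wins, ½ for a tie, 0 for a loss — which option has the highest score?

E: loses to C, A, B, and D → score 0.
C: beats E, A, and D; loses to B → score 3.
A: beats E; loses to C, B, and D → score 1.
B: beats E, C, A, and D → score 4.
D: beats E and A; loses to C and B → score 2.
B has the best pairwise record.

B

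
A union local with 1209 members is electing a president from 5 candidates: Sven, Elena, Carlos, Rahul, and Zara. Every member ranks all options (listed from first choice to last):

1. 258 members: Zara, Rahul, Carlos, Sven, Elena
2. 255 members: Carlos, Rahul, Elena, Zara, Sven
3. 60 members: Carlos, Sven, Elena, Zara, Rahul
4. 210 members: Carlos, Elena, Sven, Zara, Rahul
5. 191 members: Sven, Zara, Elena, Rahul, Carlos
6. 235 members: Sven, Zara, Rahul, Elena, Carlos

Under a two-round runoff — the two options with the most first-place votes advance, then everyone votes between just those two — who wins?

Carlos

Round 1 first-place votes: Sven 426, Elena 0, Carlos 525, Rahul 0, Zara 258.
Carlos and Sven advance.
Runoff: Carlos is preferred to Sven by 783 voters; Sven by 426.
Carlos wins the runoff.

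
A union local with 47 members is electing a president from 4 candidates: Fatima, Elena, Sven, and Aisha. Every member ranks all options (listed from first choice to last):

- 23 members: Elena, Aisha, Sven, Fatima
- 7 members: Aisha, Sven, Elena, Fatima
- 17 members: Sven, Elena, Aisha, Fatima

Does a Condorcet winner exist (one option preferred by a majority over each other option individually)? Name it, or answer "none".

none

Checking pairwise contests:
Elena beats Fatima 47–0.
Sven beats Elena 24–23.
Aisha beats Sven 30–17.
Elena beats Aisha 40–7.
Every option loses at least one head-to-head, so there is no Condorcet winner.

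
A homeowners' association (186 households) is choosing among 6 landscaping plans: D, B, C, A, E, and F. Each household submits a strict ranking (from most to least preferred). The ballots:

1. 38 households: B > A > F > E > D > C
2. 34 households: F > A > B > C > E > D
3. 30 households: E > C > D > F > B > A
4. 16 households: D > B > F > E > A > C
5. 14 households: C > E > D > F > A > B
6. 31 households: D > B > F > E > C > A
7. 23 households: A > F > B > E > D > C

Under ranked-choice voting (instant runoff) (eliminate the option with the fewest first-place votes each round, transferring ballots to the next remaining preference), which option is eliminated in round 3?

Round 1: D 47, B 38, C 14, A 23, E 30, F 34. Eliminate C.
Round 2: D 47, B 38, A 23, E 44, F 34. Eliminate A.
Round 3: D 47, B 38, E 44, F 57. Eliminate B.

B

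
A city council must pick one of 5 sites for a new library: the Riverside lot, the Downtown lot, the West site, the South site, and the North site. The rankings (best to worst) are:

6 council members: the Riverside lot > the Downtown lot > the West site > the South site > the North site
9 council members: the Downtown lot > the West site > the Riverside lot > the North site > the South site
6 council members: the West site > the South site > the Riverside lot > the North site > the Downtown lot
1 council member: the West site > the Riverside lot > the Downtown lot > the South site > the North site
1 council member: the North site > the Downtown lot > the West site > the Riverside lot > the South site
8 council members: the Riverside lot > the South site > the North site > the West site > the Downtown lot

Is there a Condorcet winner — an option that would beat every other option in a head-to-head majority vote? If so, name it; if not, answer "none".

none

Checking pairwise contests:
the West site beats the Riverside lot 17–14.
the Riverside lot beats the Downtown lot 21–10.
the Downtown lot beats the West site 16–15.
the Riverside lot beats the South site 25–6.
the Riverside lot beats the North site 30–1.
Every option loses at least one head-to-head, so there is no Condorcet winner.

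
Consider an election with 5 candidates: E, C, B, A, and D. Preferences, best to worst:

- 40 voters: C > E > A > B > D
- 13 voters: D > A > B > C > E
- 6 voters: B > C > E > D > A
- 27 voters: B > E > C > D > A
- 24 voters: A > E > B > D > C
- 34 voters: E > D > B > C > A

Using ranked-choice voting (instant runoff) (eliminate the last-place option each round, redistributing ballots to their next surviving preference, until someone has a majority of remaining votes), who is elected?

E

Round 1: E 34, C 40, B 33, A 24, D 13. Eliminate D.
Round 2: E 34, C 40, B 33, A 37. Eliminate B.
Round 3: E 61, C 46, A 37. Eliminate A.
Round 4: E 85, C 59. E has a majority.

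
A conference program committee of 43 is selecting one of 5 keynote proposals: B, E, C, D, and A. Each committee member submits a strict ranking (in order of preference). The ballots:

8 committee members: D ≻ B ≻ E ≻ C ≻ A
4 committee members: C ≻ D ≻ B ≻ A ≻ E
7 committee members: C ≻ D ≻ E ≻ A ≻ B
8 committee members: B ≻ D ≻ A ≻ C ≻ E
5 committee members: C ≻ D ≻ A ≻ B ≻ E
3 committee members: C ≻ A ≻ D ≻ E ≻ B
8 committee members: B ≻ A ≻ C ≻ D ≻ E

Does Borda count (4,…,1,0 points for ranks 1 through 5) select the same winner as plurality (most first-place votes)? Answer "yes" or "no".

Borda — scores: B 101, E 33, C 108, D 118, A 70. Winner: D.
Plurality — first-place votes: B 16, E 0, C 19, D 8, A 0. Winner: C.
The two methods disagree.

no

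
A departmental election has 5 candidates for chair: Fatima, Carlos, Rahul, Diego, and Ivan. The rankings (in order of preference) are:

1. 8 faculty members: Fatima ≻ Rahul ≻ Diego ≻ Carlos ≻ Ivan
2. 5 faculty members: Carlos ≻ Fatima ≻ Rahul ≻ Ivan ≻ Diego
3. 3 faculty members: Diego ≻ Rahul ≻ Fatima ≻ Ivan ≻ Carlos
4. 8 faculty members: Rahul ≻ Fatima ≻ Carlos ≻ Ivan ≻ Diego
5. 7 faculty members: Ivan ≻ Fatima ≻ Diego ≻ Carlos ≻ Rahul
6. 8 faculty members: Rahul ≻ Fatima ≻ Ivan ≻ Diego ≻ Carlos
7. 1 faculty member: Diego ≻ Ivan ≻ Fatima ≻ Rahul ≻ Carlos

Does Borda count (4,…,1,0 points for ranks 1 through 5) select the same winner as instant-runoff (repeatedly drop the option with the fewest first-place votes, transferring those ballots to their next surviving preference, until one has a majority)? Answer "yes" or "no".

yes

Borda — scores: Fatima 124, Carlos 51, Rahul 108, Diego 54, Ivan 63. Winner: Fatima.
Instant-runoff — R1 Fatima 8, Carlos 5, Rahul 16, Diego 4, Ivan 7 (Diego out); R2 Fatima 8, Carlos 5, Rahul 19, Ivan 8 (Carlos out); R3 Fatima 13, Rahul 19, Ivan 8 (Ivan out); R4 Fatima 21, Rahul 19 (Fatima winner). Winner: Fatima.
The two methods agree.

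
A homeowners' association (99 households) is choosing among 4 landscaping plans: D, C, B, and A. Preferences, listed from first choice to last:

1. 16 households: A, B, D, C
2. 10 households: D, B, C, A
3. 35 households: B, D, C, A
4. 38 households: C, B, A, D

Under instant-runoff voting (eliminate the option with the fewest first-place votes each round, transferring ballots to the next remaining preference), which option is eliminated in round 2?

Round 1: D 10, C 38, B 35, A 16. Eliminate D.
Round 2: C 38, B 45, A 16. Eliminate A.

A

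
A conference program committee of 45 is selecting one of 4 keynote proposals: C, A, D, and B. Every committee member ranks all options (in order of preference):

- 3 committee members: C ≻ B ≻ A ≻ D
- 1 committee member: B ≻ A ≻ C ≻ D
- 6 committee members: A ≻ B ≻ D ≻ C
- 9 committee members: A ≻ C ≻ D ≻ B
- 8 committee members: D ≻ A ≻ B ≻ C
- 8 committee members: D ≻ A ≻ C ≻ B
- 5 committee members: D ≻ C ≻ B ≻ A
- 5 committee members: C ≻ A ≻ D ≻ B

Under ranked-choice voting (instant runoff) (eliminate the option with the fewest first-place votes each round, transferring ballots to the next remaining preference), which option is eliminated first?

B

Round 1: C 8, A 15, D 21, B 1. Eliminate B.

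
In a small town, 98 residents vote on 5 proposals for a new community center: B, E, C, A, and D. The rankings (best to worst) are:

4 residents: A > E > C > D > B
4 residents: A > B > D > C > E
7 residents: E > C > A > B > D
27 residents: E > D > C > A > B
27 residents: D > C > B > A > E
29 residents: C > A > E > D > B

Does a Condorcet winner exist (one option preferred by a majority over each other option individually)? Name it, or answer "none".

Checking pairwise contests:
E beats B 67–31.
C beats E 60–38.
D beats C 58–40.
C beats A 90–8.
E beats D 67–31.
Every option loses at least one head-to-head, so there is no Condorcet winner.

none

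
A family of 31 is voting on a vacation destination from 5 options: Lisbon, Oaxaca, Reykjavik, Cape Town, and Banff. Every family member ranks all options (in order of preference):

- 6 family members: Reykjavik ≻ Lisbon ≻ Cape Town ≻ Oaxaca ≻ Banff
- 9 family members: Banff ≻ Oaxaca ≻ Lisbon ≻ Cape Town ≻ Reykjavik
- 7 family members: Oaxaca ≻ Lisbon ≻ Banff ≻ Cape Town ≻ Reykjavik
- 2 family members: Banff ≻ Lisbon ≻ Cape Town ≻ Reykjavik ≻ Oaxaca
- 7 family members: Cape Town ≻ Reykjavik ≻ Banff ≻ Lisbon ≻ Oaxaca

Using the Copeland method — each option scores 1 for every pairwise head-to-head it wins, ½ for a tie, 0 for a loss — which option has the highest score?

Lisbon: beats Reykjavik and Cape Town; loses to Oaxaca and Banff → score 2.
Oaxaca: beats Lisbon, Reykjavik, and Cape Town; loses to Banff → score 3.
Reykjavik: loses to Lisbon, Oaxaca, Cape Town, and Banff → score 0.
Cape Town: beats Reykjavik; loses to Lisbon, Oaxaca, and Banff → score 1.
Banff: beats Lisbon, Oaxaca, Reykjavik, and Cape Town → score 4.
Banff has the best pairwise record.

Banff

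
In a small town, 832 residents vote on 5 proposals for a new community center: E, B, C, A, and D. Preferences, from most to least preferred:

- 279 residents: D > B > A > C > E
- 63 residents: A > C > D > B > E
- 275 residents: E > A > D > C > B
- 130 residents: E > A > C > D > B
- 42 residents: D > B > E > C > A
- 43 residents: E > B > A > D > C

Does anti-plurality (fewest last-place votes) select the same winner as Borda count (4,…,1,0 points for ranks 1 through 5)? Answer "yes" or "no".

Anti-plurality — last-place votes: E 342, B 405, C 43, A 42, D 0. Winner: D.
Borda — scores: E 1876, B 1155, C 1045, A 2111, D 2133. Winner: D.
The two methods agree.

yes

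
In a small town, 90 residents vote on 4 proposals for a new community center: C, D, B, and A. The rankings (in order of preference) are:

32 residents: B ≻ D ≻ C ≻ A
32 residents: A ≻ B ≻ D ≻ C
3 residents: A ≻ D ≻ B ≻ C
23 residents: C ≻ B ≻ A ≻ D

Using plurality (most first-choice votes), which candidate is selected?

First-place votes: C 23, D 0, B 32, A 35.
A has the most first-place votes.

A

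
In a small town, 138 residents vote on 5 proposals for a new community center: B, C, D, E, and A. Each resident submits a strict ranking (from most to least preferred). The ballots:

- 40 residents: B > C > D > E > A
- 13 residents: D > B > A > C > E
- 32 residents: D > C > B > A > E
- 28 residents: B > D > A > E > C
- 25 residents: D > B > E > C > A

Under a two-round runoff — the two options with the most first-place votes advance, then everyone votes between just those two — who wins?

D

Round 1 first-place votes: B 68, C 0, D 70, E 0, A 0.
D and B advance.
Runoff: D is preferred to B by 70 voters; B by 68.
D wins the runoff.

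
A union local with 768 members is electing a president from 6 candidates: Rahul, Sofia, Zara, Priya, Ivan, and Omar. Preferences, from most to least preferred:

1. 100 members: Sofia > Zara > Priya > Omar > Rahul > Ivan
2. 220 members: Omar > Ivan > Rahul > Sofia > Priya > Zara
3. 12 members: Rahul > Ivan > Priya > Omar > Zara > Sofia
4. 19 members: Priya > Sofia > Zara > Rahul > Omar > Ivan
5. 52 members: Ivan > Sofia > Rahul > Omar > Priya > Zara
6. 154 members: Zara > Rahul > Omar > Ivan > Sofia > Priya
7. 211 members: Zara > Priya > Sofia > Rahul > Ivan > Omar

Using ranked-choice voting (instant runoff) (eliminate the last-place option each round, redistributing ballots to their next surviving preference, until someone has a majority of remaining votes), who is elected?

Round 1: Rahul 12, Sofia 100, Zara 365, Priya 19, Ivan 52, Omar 220. Eliminate Rahul.
Round 2: Sofia 100, Zara 365, Priya 19, Ivan 64, Omar 220. Eliminate Priya.
Round 3: Sofia 119, Zara 365, Ivan 64, Omar 220. Eliminate Ivan.
Round 4: Sofia 171, Zara 365, Omar 232. Eliminate Sofia.
Round 5: Zara 484, Omar 284. Zara has a majority.

Zara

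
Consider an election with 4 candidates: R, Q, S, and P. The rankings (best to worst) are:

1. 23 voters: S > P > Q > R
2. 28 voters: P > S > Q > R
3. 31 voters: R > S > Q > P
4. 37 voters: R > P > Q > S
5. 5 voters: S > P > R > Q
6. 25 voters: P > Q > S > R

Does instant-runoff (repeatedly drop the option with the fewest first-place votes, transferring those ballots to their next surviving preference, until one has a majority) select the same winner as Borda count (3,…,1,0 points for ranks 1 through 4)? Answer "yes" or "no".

Instant-runoff — R1 R 68, Q 0, S 28, P 53 (Q out); R2 R 68, S 28, P 53 (S out); R3 R 68, P 81 (P winner). Winner: P.
Borda — scores: R 209, Q 169, S 227, P 289. Winner: P.
The two methods agree.

yes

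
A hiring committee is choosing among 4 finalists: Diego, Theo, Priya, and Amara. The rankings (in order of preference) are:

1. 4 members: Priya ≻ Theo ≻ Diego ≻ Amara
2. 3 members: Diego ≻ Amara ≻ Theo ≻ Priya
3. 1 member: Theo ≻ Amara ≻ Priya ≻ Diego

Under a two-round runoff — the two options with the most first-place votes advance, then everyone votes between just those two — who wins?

Round 1 first-place votes: Diego 3, Theo 1, Priya 4, Amara 0.
Priya and Diego advance.
Runoff: Priya is preferred to Diego by 5 voters; Diego by 3.
Priya wins the runoff.

Priya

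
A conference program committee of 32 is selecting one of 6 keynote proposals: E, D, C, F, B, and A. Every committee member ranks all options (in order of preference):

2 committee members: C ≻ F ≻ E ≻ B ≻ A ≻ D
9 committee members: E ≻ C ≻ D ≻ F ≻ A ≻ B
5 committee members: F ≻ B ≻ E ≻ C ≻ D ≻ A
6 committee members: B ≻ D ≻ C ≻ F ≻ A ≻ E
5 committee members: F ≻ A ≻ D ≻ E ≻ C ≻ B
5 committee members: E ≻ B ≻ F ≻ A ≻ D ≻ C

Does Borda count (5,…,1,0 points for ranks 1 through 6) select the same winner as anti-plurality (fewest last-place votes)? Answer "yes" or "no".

yes

Borda — scores: E 101, D 76, C 79, F 103, B 74, A 47. Winner: F.
Anti-plurality — last-place votes: E 6, D 2, C 5, F 0, B 14, A 5. Winner: F.
The two methods agree.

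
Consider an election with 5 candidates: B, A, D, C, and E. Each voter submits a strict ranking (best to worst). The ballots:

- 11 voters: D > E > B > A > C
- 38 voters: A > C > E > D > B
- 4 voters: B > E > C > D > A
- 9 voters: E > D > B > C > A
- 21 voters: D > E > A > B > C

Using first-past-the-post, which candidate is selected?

A

First-place votes: B 4, A 38, D 32, C 0, E 9.
A has the most first-place votes.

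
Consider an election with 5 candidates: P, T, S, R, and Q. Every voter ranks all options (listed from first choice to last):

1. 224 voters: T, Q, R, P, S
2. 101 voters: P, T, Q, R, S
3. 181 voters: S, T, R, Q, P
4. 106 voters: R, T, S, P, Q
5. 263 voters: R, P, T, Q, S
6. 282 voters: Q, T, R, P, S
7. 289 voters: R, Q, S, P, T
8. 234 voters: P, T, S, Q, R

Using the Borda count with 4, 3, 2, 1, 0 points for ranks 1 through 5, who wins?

T

P: 224·1 + 101·4 + 181·0 + 106·1 + 263·3 + 282·1 + 289·1 + 234·4 = 3030
T: 224·4 + 101·3 + 181·3 + 106·3 + 263·2 + 282·3 + 289·0 + 234·3 = 4134
S: 224·0 + 101·0 + 181·4 + 106·2 + 263·0 + 282·0 + 289·2 + 234·2 = 1982
R: 224·2 + 101·1 + 181·2 + 106·4 + 263·4 + 282·2 + 289·4 + 234·0 = 4107
Q: 224·3 + 101·2 + 181·1 + 106·0 + 263·1 + 282·4 + 289·3 + 234·1 = 3547
T has the highest Borda score (4134).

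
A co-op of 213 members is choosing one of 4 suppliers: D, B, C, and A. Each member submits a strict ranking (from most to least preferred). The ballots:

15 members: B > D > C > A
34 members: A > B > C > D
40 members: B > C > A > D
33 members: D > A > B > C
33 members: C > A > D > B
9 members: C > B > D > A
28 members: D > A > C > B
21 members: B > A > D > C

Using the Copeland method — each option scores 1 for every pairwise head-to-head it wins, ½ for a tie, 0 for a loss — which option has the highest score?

D: loses to B, C, and A → score 0.
B: beats D and C; loses to A → score 2.
C: beats D; loses to B and A → score 1.
A: beats D, B, and C → score 3.
A has the best pairwise record.

A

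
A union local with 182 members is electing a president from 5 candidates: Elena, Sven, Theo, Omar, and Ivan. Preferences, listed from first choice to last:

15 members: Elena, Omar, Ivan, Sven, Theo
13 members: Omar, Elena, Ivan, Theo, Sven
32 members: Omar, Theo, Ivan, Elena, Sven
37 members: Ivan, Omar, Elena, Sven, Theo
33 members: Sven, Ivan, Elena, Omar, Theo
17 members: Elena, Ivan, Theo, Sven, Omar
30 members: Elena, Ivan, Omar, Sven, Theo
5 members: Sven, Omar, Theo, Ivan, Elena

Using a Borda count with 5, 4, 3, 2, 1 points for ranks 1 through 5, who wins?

Ivan

Elena: 15·5 + 13·4 + 32·2 + 37·3 + 33·3 + 17·5 + 30·5 + 5·1 = 641
Sven: 15·2 + 13·1 + 32·1 + 37·2 + 33·5 + 17·2 + 30·2 + 5·5 = 433
Theo: 15·1 + 13·2 + 32·4 + 37·1 + 33·1 + 17·3 + 30·1 + 5·3 = 335
Omar: 15·4 + 13·5 + 32·5 + 37·4 + 33·2 + 17·1 + 30·3 + 5·4 = 626
Ivan: 15·3 + 13·3 + 32·3 + 37·5 + 33·4 + 17·4 + 30·4 + 5·2 = 695
Ivan has the highest Borda score (695).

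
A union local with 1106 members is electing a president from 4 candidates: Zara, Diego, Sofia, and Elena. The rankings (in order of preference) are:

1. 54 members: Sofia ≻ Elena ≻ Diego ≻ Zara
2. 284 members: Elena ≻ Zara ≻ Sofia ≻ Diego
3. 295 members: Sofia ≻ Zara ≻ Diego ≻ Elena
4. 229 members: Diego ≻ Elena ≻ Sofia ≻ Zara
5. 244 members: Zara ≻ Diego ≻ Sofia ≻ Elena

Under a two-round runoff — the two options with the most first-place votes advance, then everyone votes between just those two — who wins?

Round 1 first-place votes: Zara 244, Diego 229, Sofia 349, Elena 284.
Sofia and Elena advance.
Runoff: Sofia is preferred to Elena by 593 voters; Elena by 513.
Sofia wins the runoff.

Sofia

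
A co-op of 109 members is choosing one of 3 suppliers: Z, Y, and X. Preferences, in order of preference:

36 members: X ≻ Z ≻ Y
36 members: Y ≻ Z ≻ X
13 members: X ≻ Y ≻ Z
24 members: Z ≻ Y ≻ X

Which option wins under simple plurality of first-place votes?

X

First-place votes: Z 24, Y 36, X 49.
X has the most first-place votes.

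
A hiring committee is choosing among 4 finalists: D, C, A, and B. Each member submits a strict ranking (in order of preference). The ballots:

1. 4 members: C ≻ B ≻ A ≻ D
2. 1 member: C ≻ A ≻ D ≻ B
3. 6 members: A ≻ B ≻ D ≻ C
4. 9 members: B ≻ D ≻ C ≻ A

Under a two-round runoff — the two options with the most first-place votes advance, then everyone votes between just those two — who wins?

B

Round 1 first-place votes: D 0, C 5, A 6, B 9.
B and A advance.
Runoff: B is preferred to A by 13 voters; A by 7.
B wins the runoff.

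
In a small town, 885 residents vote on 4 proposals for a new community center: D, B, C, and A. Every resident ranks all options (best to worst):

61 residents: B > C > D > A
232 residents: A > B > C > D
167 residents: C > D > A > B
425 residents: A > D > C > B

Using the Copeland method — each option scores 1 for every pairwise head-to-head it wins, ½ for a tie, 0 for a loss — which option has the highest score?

D: beats B; loses to C and A → score 1.
B: loses to D, C, and A → score 0.
C: beats D and B; loses to A → score 2.
A: beats D, B, and C → score 3.
A has the best pairwise record.

A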